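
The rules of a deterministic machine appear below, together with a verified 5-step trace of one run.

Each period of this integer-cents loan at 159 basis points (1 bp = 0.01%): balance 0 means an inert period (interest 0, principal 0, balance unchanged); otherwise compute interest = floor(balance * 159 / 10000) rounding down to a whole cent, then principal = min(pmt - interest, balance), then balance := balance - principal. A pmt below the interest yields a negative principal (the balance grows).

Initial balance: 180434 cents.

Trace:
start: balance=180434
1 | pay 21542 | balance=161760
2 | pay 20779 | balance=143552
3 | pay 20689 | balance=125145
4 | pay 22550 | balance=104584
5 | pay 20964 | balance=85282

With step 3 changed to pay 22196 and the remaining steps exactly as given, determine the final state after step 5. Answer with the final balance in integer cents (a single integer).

83727

(re-executing from step 3 with the substitution; state before step 3: balance=143552)
3 | pay 22196 | balance=123638
4 | pay 22550 | balance=103053
5 | pay 20964 | balance=83727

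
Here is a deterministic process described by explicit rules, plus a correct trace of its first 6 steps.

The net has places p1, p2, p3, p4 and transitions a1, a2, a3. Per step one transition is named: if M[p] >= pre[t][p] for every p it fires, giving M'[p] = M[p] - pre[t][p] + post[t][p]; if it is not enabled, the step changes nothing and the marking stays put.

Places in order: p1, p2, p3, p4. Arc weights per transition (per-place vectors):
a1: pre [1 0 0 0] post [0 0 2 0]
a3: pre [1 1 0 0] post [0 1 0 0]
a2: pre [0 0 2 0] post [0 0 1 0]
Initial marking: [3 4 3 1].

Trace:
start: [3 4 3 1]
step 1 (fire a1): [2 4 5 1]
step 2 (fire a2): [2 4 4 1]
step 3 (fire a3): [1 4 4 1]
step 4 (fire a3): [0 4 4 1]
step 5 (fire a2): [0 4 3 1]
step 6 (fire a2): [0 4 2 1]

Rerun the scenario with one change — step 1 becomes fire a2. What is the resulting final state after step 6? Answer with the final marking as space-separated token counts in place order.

1 4 1 1

(re-executing from step 1 with the substitution; state before step 1: [3 4 3 1])
step 1 (fire a2): [3 4 2 1]
step 2 (fire a2): [3 4 1 1]
step 3 (fire a3): [2 4 1 1]
step 4 (fire a3): [1 4 1 1]
step 5 (fire a2): [1 4 1 1]
step 6 (fire a2): [1 4 1 1]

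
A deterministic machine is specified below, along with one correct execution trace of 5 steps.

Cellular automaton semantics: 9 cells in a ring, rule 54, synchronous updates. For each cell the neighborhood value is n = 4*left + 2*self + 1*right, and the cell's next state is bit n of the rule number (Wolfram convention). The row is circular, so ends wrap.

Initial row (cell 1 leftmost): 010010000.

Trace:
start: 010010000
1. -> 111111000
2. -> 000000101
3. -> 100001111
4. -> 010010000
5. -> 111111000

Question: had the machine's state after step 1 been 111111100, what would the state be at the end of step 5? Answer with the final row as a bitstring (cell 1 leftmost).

001010000

state after step 1 := 111111100
2. -> 000000011
3. -> 100000100
4. -> 110001111
5. -> 001010000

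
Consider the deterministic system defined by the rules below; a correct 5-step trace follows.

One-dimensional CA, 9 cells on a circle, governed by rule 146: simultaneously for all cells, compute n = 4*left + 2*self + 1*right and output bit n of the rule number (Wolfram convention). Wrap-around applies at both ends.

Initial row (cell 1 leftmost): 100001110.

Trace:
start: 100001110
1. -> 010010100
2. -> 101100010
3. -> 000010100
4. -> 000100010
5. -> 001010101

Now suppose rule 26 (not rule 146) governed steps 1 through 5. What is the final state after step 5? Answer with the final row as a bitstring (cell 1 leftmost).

100011100

(re-executing steps 1..5 under rule 26; state before step 1: 100001110)
1. -> 010011000
2. -> 101110100
3. -> 001000011
4. -> 110100110
5. -> 100011100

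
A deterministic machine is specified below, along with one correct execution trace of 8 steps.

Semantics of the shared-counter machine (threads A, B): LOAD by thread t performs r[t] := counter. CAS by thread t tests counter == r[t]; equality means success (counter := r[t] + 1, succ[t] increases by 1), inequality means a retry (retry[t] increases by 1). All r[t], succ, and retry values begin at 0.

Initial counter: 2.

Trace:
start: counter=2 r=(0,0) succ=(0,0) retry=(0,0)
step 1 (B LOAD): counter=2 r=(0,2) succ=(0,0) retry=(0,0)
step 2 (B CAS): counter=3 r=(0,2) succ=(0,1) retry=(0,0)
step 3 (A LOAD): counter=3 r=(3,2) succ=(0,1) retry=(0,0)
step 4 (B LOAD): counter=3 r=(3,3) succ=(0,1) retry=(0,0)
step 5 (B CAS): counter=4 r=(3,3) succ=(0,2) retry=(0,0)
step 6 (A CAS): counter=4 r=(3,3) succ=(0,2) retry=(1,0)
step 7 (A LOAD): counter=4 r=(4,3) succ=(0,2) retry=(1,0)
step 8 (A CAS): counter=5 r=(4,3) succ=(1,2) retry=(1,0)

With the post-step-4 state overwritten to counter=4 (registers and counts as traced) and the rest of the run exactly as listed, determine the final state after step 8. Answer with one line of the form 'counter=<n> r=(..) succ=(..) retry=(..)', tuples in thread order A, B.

state after step 4 := counter=4 r=(3,3) succ=(0,1) retry=(0,0)
step 5 (B CAS): counter=4 r=(3,3) succ=(0,1) retry=(0,1)
step 6 (A CAS): counter=4 r=(3,3) succ=(0,1) retry=(1,1)
step 7 (A LOAD): counter=4 r=(4,3) succ=(0,1) retry=(1,1)
step 8 (A CAS): counter=5 r=(4,3) succ=(1,1) retry=(1,1)

counter=5 r=(4,3) succ=(1,1) retry=(1,1)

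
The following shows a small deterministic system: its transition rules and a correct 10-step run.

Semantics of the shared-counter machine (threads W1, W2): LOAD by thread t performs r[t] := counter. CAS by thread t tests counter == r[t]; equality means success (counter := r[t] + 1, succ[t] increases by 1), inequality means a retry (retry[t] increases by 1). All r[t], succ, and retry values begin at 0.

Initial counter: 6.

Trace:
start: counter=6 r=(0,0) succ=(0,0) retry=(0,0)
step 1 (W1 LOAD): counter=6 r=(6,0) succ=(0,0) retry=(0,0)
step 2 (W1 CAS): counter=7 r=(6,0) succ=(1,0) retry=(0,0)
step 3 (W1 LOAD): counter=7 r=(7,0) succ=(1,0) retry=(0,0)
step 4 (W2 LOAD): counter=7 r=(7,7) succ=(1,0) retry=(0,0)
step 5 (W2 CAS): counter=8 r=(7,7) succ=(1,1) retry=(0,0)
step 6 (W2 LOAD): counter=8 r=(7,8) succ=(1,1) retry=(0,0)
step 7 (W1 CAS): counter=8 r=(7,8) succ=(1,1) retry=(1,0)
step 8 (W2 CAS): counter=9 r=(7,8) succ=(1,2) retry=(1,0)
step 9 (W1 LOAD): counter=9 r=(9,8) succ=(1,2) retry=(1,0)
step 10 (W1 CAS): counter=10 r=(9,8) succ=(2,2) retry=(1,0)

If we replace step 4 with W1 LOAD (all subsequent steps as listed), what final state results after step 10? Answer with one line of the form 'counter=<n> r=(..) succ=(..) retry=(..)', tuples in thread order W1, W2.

counter=9 r=(8,7) succ=(3,0) retry=(0,2)

(re-executing from step 4 with the substitution; state before step 4: counter=7 r=(7,0) succ=(1,0) retry=(0,0))
step 4 (W1 LOAD): counter=7 r=(7,0) succ=(1,0) retry=(0,0)
step 5 (W2 CAS): counter=7 r=(7,0) succ=(1,0) retry=(0,1)
step 6 (W2 LOAD): counter=7 r=(7,7) succ=(1,0) retry=(0,1)
step 7 (W1 CAS): counter=8 r=(7,7) succ=(2,0) retry=(0,1)
step 8 (W2 CAS): counter=8 r=(7,7) succ=(2,0) retry=(0,2)
step 9 (W1 LOAD): counter=8 r=(8,7) succ=(2,0) retry=(0,2)
step 10 (W1 CAS): counter=9 r=(8,7) succ=(3,0) retry=(0,2)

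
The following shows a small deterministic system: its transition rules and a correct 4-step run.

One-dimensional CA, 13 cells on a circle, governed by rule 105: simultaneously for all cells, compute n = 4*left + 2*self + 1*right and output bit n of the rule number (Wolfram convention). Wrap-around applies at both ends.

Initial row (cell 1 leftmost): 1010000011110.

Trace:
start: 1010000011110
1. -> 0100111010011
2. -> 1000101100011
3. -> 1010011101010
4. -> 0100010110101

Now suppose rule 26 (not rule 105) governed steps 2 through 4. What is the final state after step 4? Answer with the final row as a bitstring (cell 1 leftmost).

(re-executing steps 2..4 under rule 26; state before step 2: 0100111010011)
2. -> 0011100001110
3. -> 0110010011001
4. -> 0101101110110

0101101110110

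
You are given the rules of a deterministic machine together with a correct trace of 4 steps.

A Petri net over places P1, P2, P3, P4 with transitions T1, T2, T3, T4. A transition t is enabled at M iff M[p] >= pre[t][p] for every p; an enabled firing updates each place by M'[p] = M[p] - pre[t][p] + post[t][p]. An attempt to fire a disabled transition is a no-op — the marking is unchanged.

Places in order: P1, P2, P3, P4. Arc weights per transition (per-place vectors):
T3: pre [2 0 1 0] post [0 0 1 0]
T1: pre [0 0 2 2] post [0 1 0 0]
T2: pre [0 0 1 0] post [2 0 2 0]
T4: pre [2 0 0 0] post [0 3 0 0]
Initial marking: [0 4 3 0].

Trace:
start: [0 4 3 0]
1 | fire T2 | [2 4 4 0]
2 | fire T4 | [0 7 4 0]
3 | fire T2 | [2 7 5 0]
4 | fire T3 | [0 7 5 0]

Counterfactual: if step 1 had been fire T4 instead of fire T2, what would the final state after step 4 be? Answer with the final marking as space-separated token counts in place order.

0 4 4 0

(re-executing from step 1 with the substitution; state before step 1: [0 4 3 0])
1 | fire T4 | [0 4 3 0]
2 | fire T4 | [0 4 3 0]
3 | fire T2 | [2 4 4 0]
4 | fire T3 | [0 4 4 0]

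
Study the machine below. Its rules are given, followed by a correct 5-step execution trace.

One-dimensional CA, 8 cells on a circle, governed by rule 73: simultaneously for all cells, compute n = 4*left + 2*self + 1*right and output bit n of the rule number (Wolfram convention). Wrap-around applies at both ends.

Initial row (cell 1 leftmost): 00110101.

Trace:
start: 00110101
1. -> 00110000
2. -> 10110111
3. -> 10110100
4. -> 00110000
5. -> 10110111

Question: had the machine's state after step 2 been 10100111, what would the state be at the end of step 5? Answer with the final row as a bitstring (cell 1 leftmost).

10110111

state after step 2 := 10100111
3. -> 10000100
4. -> 00110000
5. -> 10110111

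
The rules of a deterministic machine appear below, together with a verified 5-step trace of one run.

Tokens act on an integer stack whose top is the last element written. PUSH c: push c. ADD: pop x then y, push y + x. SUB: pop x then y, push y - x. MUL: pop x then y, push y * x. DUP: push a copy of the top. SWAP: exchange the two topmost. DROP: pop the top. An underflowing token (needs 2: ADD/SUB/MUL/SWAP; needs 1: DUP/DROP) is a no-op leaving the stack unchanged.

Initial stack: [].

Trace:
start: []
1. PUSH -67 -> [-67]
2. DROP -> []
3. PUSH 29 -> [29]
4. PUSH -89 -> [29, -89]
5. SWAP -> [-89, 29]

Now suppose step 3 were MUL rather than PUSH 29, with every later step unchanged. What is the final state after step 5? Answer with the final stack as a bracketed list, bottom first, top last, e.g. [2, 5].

[-89]

(re-executing from step 3 with the substitution; state before step 3: [])
3. MUL -> []
4. PUSH -89 -> [-89]
5. SWAP -> [-89]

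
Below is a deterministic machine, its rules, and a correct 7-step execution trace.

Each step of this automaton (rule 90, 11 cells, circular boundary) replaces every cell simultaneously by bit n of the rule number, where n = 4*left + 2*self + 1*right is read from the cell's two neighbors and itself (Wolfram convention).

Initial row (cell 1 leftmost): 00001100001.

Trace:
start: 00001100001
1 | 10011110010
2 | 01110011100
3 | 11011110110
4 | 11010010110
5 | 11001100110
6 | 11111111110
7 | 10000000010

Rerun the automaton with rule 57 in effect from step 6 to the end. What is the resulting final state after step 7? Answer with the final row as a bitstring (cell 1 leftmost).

(re-executing steps 6..7 under rule 57; state before step 6: 11001100110)
6 | 10101010101
7 | 01010101011

01010101011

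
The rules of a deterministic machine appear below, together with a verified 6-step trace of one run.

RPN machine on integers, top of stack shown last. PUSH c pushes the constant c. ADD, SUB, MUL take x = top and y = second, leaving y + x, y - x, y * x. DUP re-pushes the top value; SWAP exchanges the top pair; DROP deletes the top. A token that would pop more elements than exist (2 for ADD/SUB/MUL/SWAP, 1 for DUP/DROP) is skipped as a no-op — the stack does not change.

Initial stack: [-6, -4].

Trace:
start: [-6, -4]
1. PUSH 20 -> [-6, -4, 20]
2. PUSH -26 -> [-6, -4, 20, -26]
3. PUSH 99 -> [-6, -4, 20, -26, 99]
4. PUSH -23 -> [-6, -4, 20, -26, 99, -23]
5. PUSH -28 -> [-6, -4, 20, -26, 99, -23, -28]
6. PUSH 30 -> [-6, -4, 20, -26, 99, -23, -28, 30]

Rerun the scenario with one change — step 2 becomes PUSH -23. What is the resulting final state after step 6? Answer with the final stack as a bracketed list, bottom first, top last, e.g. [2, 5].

[-6, -4, 20, -23, 99, -23, -28, 30]

(re-executing from step 2 with the substitution; state before step 2: [-6, -4, 20])
2. PUSH -23 -> [-6, -4, 20, -23]
3. PUSH 99 -> [-6, -4, 20, -23, 99]
4. PUSH -23 -> [-6, -4, 20, -23, 99, -23]
5. PUSH -28 -> [-6, -4, 20, -23, 99, -23, -28]
6. PUSH 30 -> [-6, -4, 20, -23, 99, -23, -28, 30]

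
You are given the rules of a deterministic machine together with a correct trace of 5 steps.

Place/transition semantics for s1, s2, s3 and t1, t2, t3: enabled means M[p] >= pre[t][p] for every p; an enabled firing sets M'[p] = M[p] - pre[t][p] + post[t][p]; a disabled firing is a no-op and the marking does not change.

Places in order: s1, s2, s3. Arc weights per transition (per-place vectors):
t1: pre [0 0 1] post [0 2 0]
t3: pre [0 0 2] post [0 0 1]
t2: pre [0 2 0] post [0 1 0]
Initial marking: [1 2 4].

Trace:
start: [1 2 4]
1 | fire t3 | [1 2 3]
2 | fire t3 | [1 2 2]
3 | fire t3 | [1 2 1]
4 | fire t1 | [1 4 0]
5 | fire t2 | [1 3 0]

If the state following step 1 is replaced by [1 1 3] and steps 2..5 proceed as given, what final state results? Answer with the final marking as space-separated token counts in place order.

1 2 0

state after step 1 := [1 1 3]
2 | fire t3 | [1 1 2]
3 | fire t3 | [1 1 1]
4 | fire t1 | [1 3 0]
5 | fire t2 | [1 2 0]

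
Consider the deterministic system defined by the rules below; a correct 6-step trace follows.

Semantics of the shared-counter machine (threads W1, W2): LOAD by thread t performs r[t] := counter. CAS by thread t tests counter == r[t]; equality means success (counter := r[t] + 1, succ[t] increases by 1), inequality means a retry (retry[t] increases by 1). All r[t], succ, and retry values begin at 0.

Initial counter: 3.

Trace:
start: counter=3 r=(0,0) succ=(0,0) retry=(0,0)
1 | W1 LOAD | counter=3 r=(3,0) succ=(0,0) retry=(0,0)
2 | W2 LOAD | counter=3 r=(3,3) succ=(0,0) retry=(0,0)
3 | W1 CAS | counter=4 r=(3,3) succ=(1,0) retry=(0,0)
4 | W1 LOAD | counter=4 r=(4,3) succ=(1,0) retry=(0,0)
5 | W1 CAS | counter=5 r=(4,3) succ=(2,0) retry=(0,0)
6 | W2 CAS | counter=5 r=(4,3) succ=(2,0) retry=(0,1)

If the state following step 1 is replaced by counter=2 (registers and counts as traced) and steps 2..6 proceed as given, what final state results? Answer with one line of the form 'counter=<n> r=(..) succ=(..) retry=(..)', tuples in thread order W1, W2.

state after step 1 := counter=2 r=(3,0) succ=(0,0) retry=(0,0)
2 | W2 LOAD | counter=2 r=(3,2) succ=(0,0) retry=(0,0)
3 | W1 CAS | counter=2 r=(3,2) succ=(0,0) retry=(1,0)
4 | W1 LOAD | counter=2 r=(2,2) succ=(0,0) retry=(1,0)
5 | W1 CAS | counter=3 r=(2,2) succ=(1,0) retry=(1,0)
6 | W2 CAS | counter=3 r=(2,2) succ=(1,0) retry=(1,1)

counter=3 r=(2,2) succ=(1,0) retry=(1,1)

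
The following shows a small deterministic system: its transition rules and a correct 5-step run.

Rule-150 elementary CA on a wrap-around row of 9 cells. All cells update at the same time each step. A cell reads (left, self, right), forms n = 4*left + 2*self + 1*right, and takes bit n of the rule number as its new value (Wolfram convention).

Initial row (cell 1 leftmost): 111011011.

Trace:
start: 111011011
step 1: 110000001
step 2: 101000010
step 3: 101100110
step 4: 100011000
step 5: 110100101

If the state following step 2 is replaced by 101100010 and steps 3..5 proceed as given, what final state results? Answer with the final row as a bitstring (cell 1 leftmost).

state after step 2 := 101100010
step 3: 100010110
step 4: 110110000
step 5: 000001001

000001001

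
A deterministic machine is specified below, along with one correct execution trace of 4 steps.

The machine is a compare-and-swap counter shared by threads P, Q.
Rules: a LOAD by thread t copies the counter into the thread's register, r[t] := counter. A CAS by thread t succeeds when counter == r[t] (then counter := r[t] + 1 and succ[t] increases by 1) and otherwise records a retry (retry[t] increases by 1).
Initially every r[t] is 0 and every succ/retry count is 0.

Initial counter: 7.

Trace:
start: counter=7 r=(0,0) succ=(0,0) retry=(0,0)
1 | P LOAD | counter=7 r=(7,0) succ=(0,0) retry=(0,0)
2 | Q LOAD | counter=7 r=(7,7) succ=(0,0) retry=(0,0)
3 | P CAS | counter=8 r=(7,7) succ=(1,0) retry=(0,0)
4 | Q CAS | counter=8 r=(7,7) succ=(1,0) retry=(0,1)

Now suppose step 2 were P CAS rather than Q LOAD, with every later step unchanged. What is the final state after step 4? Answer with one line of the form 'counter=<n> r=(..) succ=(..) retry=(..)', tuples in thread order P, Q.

counter=8 r=(7,0) succ=(1,0) retry=(1,1)

(re-executing from step 2 with the substitution; state before step 2: counter=7 r=(7,0) succ=(0,0) retry=(0,0))
2 | P CAS | counter=8 r=(7,0) succ=(1,0) retry=(0,0)
3 | P CAS | counter=8 r=(7,0) succ=(1,0) retry=(1,0)
4 | Q CAS | counter=8 r=(7,0) succ=(1,0) retry=(1,1)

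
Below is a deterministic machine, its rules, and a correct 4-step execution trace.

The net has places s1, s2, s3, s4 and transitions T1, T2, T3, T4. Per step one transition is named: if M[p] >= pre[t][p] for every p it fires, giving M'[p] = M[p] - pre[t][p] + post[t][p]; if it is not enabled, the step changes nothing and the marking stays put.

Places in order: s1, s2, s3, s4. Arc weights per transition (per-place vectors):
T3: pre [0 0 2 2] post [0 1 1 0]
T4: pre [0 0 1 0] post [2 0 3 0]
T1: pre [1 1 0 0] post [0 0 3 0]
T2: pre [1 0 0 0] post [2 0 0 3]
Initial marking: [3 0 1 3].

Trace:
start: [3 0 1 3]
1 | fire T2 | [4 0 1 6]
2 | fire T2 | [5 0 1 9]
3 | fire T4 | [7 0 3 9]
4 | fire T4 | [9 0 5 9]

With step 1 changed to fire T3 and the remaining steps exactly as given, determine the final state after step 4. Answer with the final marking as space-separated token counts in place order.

(re-executing from step 1 with the substitution; state before step 1: [3 0 1 3])
1 | fire T3 | [3 0 1 3]
2 | fire T2 | [4 0 1 6]
3 | fire T4 | [6 0 3 6]
4 | fire T4 | [8 0 5 6]

8 0 5 6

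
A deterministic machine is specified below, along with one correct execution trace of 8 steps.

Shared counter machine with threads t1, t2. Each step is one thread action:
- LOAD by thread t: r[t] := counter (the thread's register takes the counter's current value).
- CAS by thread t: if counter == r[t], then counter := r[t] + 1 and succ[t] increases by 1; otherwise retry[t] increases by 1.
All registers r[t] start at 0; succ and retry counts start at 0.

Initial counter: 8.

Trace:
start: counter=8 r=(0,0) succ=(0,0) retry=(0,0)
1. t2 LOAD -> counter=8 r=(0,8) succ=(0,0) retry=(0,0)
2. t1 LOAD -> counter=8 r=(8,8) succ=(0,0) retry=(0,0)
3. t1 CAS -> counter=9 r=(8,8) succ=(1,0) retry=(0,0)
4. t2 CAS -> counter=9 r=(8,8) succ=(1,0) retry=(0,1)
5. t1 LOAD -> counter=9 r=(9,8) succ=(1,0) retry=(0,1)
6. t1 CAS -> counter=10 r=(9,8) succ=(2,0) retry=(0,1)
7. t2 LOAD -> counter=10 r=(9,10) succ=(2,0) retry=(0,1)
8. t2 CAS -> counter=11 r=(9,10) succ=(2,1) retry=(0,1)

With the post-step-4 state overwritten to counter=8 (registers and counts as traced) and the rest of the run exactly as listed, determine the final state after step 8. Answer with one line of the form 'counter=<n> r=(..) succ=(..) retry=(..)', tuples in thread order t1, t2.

counter=10 r=(8,9) succ=(2,1) retry=(0,1)

state after step 4 := counter=8 r=(8,8) succ=(1,0) retry=(0,1)
5. t1 LOAD -> counter=8 r=(8,8) succ=(1,0) retry=(0,1)
6. t1 CAS -> counter=9 r=(8,8) succ=(2,0) retry=(0,1)
7. t2 LOAD -> counter=9 r=(8,9) succ=(2,0) retry=(0,1)
8. t2 CAS -> counter=10 r=(8,9) succ=(2,1) retry=(0,1)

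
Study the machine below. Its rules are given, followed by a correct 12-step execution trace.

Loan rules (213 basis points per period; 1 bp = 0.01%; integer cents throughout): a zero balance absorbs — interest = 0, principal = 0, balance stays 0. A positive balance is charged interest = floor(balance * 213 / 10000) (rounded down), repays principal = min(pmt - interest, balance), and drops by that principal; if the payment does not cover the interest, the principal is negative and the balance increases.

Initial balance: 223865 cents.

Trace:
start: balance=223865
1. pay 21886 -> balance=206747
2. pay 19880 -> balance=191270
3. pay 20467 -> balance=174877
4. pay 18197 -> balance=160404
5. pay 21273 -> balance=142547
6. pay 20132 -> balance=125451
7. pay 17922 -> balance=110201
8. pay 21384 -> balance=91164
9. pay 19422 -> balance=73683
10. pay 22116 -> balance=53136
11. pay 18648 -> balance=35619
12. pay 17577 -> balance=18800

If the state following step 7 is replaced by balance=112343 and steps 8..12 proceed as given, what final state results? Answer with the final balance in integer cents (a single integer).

21181

state after step 7 := balance=112343
8. pay 21384 -> balance=93351
9. pay 19422 -> balance=75917
10. pay 22116 -> balance=55418
11. pay 18648 -> balance=37950
12. pay 17577 -> balance=21181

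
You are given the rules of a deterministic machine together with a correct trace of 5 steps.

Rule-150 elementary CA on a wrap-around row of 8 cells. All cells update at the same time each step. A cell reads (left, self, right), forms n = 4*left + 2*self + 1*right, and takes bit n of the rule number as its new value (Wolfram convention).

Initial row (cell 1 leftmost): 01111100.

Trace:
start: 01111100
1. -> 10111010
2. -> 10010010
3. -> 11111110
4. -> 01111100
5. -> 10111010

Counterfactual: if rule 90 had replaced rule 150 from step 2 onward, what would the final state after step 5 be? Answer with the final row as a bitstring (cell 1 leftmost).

(re-executing steps 2..5 under rule 90; state before step 2: 10111010)
2. -> 00101000
3. -> 01000100
4. -> 10101010
5. -> 00000000

00000000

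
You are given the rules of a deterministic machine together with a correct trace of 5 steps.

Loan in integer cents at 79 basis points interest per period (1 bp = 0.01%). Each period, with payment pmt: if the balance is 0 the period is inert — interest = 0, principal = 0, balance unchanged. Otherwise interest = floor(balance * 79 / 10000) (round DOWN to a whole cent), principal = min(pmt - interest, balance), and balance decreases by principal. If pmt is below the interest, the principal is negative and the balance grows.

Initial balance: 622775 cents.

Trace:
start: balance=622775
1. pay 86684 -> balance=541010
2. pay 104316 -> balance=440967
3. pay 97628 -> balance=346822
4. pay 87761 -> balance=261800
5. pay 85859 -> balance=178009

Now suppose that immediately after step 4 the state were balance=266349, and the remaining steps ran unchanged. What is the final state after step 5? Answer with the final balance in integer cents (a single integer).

state after step 4 := balance=266349
5. pay 85859 -> balance=182594

182594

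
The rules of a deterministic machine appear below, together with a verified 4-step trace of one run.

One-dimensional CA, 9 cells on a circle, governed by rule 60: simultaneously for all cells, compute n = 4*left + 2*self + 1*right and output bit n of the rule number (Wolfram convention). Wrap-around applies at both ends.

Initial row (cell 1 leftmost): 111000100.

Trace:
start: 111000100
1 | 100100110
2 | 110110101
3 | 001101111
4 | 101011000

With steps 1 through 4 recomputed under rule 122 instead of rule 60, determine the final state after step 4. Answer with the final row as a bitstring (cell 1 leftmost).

(re-executing steps 1..4 under rule 122; state before step 1: 111000100)
1 | 101101011
2 | 111110110
3 | 100011111
4 | 110110000

110110000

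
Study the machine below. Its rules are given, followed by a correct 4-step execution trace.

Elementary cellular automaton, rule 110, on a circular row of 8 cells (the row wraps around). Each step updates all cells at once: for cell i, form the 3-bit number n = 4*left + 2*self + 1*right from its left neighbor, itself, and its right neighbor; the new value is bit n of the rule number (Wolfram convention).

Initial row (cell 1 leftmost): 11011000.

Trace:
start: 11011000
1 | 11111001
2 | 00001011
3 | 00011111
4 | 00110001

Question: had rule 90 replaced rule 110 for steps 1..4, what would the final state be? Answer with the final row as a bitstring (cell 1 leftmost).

(re-executing steps 1..4 under rule 90; state before step 1: 11011000)
1 | 11011101
2 | 01010101
3 | 00000000
4 | 00000000

00000000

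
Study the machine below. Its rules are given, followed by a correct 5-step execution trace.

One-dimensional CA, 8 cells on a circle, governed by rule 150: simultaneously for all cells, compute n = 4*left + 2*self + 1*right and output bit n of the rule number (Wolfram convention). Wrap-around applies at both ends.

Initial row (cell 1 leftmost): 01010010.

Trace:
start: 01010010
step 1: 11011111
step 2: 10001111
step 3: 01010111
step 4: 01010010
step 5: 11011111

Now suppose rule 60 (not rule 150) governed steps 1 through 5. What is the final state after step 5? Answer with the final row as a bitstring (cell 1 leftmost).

(re-executing steps 1..5 under rule 60; state before step 1: 01010010)
step 1: 01111011
step 2: 11000110
step 3: 10100101
step 4: 01110111
step 5: 11001100

11001100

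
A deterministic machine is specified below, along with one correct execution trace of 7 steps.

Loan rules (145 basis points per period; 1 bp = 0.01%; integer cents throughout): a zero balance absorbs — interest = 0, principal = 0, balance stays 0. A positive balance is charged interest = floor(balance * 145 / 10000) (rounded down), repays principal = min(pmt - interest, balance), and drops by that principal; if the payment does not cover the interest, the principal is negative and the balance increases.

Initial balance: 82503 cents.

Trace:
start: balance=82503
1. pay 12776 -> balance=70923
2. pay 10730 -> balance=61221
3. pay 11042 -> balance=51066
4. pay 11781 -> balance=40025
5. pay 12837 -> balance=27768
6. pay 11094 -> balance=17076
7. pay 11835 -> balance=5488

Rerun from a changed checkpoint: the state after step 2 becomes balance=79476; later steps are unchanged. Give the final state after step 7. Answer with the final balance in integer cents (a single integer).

state after step 2 := balance=79476
3. pay 11042 -> balance=69586
4. pay 11781 -> balance=58813
5. pay 12837 -> balance=46828
6. pay 11094 -> balance=36413
7. pay 11835 -> balance=25105

25105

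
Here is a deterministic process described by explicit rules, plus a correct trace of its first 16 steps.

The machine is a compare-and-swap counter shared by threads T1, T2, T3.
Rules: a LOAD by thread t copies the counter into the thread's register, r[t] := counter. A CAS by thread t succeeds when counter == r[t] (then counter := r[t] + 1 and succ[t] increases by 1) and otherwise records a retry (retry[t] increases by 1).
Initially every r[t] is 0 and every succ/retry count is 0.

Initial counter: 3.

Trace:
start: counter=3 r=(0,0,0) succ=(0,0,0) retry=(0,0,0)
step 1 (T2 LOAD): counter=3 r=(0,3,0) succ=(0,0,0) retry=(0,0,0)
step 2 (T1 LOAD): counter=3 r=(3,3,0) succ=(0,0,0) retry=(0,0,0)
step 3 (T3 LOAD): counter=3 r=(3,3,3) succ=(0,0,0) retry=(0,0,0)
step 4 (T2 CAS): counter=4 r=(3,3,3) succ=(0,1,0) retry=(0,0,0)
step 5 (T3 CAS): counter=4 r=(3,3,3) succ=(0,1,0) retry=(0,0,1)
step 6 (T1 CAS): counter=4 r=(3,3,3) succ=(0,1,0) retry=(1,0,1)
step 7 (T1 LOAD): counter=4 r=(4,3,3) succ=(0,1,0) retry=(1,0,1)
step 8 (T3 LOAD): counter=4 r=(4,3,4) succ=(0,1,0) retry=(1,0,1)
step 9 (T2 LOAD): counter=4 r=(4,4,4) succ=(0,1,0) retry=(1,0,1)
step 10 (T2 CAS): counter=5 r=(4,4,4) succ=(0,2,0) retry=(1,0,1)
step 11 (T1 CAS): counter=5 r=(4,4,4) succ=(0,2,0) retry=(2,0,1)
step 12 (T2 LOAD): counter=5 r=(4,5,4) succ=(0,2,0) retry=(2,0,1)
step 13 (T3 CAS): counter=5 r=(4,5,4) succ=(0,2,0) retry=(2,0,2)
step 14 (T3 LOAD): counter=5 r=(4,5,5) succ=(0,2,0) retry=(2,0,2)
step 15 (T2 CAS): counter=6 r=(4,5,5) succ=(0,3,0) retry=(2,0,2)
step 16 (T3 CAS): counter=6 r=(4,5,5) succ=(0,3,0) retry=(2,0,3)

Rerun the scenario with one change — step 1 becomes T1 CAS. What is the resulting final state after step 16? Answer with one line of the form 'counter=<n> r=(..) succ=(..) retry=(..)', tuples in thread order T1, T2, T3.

(re-executing from step 1 with the substitution; state before step 1: counter=3 r=(0,0,0) succ=(0,0,0) retry=(0,0,0))
step 1 (T1 CAS): counter=3 r=(0,0,0) succ=(0,0,0) retry=(1,0,0)
step 2 (T1 LOAD): counter=3 r=(3,0,0) succ=(0,0,0) retry=(1,0,0)
step 3 (T3 LOAD): counter=3 r=(3,0,3) succ=(0,0,0) retry=(1,0,0)
step 4 (T2 CAS): counter=3 r=(3,0,3) succ=(0,0,0) retry=(1,1,0)
step 5 (T3 CAS): counter=4 r=(3,0,3) succ=(0,0,1) retry=(1,1,0)
step 6 (T1 CAS): counter=4 r=(3,0,3) succ=(0,0,1) retry=(2,1,0)
step 7 (T1 LOAD): counter=4 r=(4,0,3) succ=(0,0,1) retry=(2,1,0)
step 8 (T3 LOAD): counter=4 r=(4,0,4) succ=(0,0,1) retry=(2,1,0)
step 9 (T2 LOAD): counter=4 r=(4,4,4) succ=(0,0,1) retry=(2,1,0)
step 10 (T2 CAS): counter=5 r=(4,4,4) succ=(0,1,1) retry=(2,1,0)
step 11 (T1 CAS): counter=5 r=(4,4,4) succ=(0,1,1) retry=(3,1,0)
step 12 (T2 LOAD): counter=5 r=(4,5,4) succ=(0,1,1) retry=(3,1,0)
step 13 (T3 CAS): counter=5 r=(4,5,4) succ=(0,1,1) retry=(3,1,1)
step 14 (T3 LOAD): counter=5 r=(4,5,5) succ=(0,1,1) retry=(3,1,1)
step 15 (T2 CAS): counter=6 r=(4,5,5) succ=(0,2,1) retry=(3,1,1)
step 16 (T3 CAS): counter=6 r=(4,5,5) succ=(0,2,1) retry=(3,1,2)

counter=6 r=(4,5,5) succ=(0,2,1) retry=(3,1,2)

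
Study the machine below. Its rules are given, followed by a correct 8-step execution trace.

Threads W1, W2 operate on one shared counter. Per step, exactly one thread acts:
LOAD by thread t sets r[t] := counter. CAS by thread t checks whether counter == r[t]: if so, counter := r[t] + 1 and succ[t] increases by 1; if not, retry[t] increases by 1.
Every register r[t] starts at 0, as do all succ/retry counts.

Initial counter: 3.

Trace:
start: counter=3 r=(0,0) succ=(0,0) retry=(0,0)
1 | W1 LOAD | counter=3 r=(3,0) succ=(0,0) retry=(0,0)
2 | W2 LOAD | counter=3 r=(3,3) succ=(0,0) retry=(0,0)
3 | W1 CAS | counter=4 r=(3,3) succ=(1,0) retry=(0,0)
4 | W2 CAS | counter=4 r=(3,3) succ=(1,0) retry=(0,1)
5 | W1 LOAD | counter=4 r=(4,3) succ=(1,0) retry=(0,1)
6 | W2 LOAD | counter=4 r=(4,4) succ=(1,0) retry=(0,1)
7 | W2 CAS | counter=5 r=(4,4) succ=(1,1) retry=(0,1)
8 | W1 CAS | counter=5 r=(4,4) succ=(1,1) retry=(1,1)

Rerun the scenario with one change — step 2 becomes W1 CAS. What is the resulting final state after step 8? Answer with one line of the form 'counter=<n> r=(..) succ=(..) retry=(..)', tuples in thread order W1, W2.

(re-executing from step 2 with the substitution; state before step 2: counter=3 r=(3,0) succ=(0,0) retry=(0,0))
2 | W1 CAS | counter=4 r=(3,0) succ=(1,0) retry=(0,0)
3 | W1 CAS | counter=4 r=(3,0) succ=(1,0) retry=(1,0)
4 | W2 CAS | counter=4 r=(3,0) succ=(1,0) retry=(1,1)
5 | W1 LOAD | counter=4 r=(4,0) succ=(1,0) retry=(1,1)
6 | W2 LOAD | counter=4 r=(4,4) succ=(1,0) retry=(1,1)
7 | W2 CAS | counter=5 r=(4,4) succ=(1,1) retry=(1,1)
8 | W1 CAS | counter=5 r=(4,4) succ=(1,1) retry=(2,1)

counter=5 r=(4,4) succ=(1,1) retry=(2,1)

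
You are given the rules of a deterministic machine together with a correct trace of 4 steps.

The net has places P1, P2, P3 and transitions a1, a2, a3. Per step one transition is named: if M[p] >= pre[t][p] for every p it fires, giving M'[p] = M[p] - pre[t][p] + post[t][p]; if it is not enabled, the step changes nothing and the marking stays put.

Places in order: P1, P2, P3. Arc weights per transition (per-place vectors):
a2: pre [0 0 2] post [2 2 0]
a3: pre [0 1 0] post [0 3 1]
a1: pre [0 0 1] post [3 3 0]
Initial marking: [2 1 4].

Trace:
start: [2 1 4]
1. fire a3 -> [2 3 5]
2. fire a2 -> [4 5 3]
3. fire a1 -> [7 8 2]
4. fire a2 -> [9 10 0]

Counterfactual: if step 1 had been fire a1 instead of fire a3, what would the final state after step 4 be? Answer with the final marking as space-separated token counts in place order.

10 9 0

(re-executing from step 1 with the substitution; state before step 1: [2 1 4])
1. fire a1 -> [5 4 3]
2. fire a2 -> [7 6 1]
3. fire a1 -> [10 9 0]
4. fire a2 -> [10 9 0]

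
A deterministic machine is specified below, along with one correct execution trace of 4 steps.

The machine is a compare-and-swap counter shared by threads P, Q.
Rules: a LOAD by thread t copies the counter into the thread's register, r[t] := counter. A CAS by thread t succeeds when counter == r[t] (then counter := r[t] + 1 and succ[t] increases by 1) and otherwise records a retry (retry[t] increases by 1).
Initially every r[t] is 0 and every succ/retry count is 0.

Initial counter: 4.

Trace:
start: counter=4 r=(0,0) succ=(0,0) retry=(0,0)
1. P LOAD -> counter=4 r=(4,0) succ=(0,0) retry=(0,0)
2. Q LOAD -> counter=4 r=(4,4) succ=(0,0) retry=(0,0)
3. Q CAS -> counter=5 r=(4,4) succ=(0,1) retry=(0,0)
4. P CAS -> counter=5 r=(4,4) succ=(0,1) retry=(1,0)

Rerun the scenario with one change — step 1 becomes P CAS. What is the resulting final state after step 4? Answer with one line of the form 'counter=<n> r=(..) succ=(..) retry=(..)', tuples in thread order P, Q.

(re-executing from step 1 with the substitution; state before step 1: counter=4 r=(0,0) succ=(0,0) retry=(0,0))
1. P CAS -> counter=4 r=(0,0) succ=(0,0) retry=(1,0)
2. Q LOAD -> counter=4 r=(0,4) succ=(0,0) retry=(1,0)
3. Q CAS -> counter=5 r=(0,4) succ=(0,1) retry=(1,0)
4. P CAS -> counter=5 r=(0,4) succ=(0,1) retry=(2,0)

counter=5 r=(0,4) succ=(0,1) retry=(2,0)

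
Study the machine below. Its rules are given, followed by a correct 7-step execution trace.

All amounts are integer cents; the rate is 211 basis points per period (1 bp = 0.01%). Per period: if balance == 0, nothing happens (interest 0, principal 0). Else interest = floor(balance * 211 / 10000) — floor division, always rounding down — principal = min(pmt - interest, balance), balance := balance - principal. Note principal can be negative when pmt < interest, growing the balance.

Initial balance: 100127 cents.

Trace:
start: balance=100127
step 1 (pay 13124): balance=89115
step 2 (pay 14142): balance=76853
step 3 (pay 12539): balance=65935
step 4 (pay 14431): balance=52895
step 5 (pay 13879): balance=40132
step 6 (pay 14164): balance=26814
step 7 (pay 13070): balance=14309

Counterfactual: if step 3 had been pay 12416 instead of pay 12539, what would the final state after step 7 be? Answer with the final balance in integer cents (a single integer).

(re-executing from step 3 with the substitution; state before step 3: balance=76853)
step 3 (pay 12416): balance=66058
step 4 (pay 14431): balance=53020
step 5 (pay 13879): balance=40259
step 6 (pay 14164): balance=26944
step 7 (pay 13070): balance=14442

14442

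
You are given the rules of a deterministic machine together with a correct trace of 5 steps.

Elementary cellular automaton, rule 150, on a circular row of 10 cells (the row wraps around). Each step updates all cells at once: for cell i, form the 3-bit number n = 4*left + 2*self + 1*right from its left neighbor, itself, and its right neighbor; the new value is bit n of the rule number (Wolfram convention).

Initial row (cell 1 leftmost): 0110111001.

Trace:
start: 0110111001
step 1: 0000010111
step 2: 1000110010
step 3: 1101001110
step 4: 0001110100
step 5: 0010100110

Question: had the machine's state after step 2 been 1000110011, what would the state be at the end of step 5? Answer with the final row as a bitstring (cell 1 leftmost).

state after step 2 := 1000110011
step 3: 0101001101
step 4: 0101110001
step 5: 0100101011

0100101011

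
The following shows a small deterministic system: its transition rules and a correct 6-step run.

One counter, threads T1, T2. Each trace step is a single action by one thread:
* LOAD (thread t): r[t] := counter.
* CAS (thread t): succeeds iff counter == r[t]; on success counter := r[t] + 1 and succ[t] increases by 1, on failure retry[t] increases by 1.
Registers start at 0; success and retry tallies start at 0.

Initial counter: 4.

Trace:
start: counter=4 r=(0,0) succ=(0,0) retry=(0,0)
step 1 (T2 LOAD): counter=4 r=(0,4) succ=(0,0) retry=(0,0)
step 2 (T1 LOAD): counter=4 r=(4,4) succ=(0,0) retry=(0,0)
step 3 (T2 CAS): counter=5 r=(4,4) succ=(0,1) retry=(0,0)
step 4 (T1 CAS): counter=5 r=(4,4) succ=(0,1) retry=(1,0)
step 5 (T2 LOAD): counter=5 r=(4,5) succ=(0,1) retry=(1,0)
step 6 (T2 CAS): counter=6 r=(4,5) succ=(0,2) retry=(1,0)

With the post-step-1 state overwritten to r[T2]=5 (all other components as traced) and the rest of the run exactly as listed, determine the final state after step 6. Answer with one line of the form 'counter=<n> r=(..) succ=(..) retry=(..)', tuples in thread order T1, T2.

counter=6 r=(4,5) succ=(1,1) retry=(0,1)

state after step 1 := counter=4 r=(0,5) succ=(0,0) retry=(0,0)
step 2 (T1 LOAD): counter=4 r=(4,5) succ=(0,0) retry=(0,0)
step 3 (T2 CAS): counter=4 r=(4,5) succ=(0,0) retry=(0,1)
step 4 (T1 CAS): counter=5 r=(4,5) succ=(1,0) retry=(0,1)
step 5 (T2 LOAD): counter=5 r=(4,5) succ=(1,0) retry=(0,1)
step 6 (T2 CAS): counter=6 r=(4,5) succ=(1,1) retry=(0,1)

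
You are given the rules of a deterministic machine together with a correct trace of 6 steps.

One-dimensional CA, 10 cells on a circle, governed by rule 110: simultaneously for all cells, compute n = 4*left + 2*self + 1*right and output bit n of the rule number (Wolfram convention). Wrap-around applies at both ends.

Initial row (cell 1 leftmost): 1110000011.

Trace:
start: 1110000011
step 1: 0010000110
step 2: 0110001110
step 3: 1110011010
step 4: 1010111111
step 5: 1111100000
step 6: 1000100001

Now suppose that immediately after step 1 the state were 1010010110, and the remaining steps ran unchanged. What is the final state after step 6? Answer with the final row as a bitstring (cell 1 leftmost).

1000100001

state after step 1 := 1010010110
step 2: 1110111111
step 3: 0011100000
step 4: 0110100000
step 5: 1111100000
step 6: 1000100001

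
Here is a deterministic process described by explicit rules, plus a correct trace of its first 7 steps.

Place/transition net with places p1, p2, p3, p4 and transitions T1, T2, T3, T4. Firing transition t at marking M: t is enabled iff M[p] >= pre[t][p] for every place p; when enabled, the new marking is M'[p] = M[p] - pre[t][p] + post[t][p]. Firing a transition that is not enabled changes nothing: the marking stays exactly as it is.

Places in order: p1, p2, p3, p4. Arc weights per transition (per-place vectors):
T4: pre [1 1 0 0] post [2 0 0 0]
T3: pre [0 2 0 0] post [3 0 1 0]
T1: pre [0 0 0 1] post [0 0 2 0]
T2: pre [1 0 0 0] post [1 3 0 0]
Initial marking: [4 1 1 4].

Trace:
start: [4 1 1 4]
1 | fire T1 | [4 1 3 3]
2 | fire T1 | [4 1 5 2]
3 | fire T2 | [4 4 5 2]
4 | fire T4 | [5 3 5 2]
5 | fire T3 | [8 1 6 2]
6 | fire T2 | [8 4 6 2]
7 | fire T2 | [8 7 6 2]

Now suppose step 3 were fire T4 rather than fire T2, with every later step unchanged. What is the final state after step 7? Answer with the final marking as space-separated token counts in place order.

(re-executing from step 3 with the substitution; state before step 3: [4 1 5 2])
3 | fire T4 | [5 0 5 2]
4 | fire T4 | [5 0 5 2]
5 | fire T3 | [5 0 5 2]
6 | fire T2 | [5 3 5 2]
7 | fire T2 | [5 6 5 2]

5 6 5 2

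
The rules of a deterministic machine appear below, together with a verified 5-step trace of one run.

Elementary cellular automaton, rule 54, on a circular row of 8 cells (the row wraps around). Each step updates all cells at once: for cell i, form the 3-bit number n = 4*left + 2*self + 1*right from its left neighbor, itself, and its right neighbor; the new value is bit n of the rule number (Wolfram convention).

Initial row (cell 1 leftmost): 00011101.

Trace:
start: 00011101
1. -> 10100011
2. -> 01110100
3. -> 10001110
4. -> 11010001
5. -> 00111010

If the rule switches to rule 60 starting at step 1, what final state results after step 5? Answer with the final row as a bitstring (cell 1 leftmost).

10101010

(re-executing steps 1..5 under rule 60; state before step 1: 00011101)
1. -> 10010011
2. -> 01011010
3. -> 01110111
4. -> 11001100
5. -> 10101010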